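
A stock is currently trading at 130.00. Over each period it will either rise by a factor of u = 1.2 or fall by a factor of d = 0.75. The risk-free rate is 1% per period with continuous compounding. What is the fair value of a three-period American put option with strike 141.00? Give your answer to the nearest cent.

24.00

Risk-neutral probability p = (e^0.01 − 0.75)/(1.2 − 0.75) = 0.2601/0.4500 = 0.5779
Terminal stock prices: S_uuu = 224.6, S_uud = 140.4, S_udd = 87.75, S_ddd = 54.84
Terminal payoffs (K − S): max(-83.64, 0) = 0, max(0.6, 0) = 0.6, max(53.25, 0) = 53.25, max(86.16, 0) = 86.16
Node uu (S = 187.2): continuation = e^(−0.01)·[0.5779·0.0000 + 0.4221·0.6000] = 0.2507; exercise value = 0.0000 ≤ continuation, so V_uu = 0.2507
Node ud (S = 117): continuation = e^(−0.01)·[0.5779·0.6000 + 0.4221·53.2500] = 22.5970; exercise value = 24.0000 > continuation, so V_ud = 24.0000 (exercise)
Node dd (S = 73.12): continuation = e^(−0.01)·[0.5779·53.2500 + 0.4221·86.1562] = 66.4720; exercise value = 67.8750 > continuation, so V_dd = 67.8750 (exercise)
Node u (S = 156): continuation = e^(−0.01)·[0.5779·0.2507 + 0.4221·24.0000] = 10.1733; exercise value = 0.0000 ≤ continuation, so V_u = 10.1733
Node d (S = 97.5): continuation = e^(−0.01)·[0.5779·24.0000 + 0.4221·67.8750] = 42.0970; exercise value = 43.5000 > continuation, so V_d = 43.5000 (exercise)
Node 0 (S = 130): continuation = e^(−0.01)·[0.5779·10.1733 + 0.4221·43.5000] = 23.9997; exercise value = 11.0000 ≤ continuation, so V_0 = 23.9997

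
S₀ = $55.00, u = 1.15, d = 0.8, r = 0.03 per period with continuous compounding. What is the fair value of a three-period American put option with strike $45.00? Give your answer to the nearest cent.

Risk-neutral probability p = (e^0.03 − 0.8)/(1.15 − 0.8) = 0.2305/0.3500 = 0.6584
Terminal stock prices: S_uuu = 83.65, S_uud = 58.19, S_udd = 40.48, S_ddd = 28.16
Terminal payoffs (K − S): max(-38.65, 0) = 0, max(-13.19, 0) = 0, max(4.52, 0) = 4.52, max(16.84, 0) = 16.84
Node uu (S = 72.74): continuation = e^(−0.03)·[0.6584·0.0000 + 0.3416·0.0000] = 0.0000; exercise value = 0.0000 ≤ continuation, so V_uu = 0.0000
Node ud (S = 50.6): continuation = e^(−0.03)·[0.6584·0.0000 + 0.3416·4.5200] = 1.4982; exercise value = 0.0000 ≤ continuation, so V_ud = 1.4982
Node dd (S = 35.2): continuation = e^(−0.03)·[0.6584·4.5200 + 0.3416·16.8400] = 8.4700; exercise value = 9.8000 > continuation, so V_dd = 9.8000 (exercise)
Node u (S = 63.25): continuation = e^(−0.03)·[0.6584·0.0000 + 0.3416·1.4982] = 0.4966; exercise value = 0.0000 ≤ continuation, so V_u = 0.4966
Node d (S = 44): continuation = e^(−0.03)·[0.6584·1.4982 + 0.3416·9.8000] = 4.2057; exercise value = 1.0000 ≤ continuation, so V_d = 4.2057
Node 0 (S = 55): continuation = e^(−0.03)·[0.6584·0.4966 + 0.3416·4.2057] = 1.7114; exercise value = 0.0000 ≤ continuation, so V_0 = 1.7114

$1.71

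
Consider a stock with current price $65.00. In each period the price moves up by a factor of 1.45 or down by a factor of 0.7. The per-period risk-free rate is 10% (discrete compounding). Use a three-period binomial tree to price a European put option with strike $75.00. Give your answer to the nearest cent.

$11.57

Risk-neutral probability p = (1 + 0.1 − 0.7)/(1.45 − 0.7) = 0.4000/0.7500 = 0.5333
Terminal stock prices: S_uuu = 198.2, S_uud = 95.66, S_udd = 46.18, S_ddd = 22.29
Terminal payoffs (K − S): max(-123.2, 0) = 0, max(-20.66, 0) = 0, max(28.82, 0) = 28.82, max(52.71, 0) = 52.71
Node uu (S = 136.7): V_uu = 1/1.1·[0.5333·0.0000 + 0.4667·0.0000] = 0.0000
Node ud (S = 65.97): V_ud = 1/1.1·[0.5333·0.0000 + 0.4667·28.8175] = 12.2256
Node dd (S = 31.85): V_dd = 1/1.1·[0.5333·28.8175 + 0.4667·52.7050] = 36.3318
Node u (S = 94.25): V_u = 1/1.1·[0.5333·0.0000 + 0.4667·12.2256] = 5.1866
Node d (S = 45.5): V_d = 1/1.1·[0.5333·12.2256 + 0.4667·36.3318] = 21.3411
Node 0 (S = 65): V_0 = 1/1.1·[0.5333·5.1866 + 0.4667·21.3411] = 11.5685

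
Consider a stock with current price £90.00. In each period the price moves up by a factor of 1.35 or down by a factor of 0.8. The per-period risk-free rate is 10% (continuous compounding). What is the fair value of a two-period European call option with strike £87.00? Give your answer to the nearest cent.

Risk-neutral probability p = (e^0.1 − 0.8)/(1.35 − 0.8) = 0.3052/0.5500 = 0.5549
Terminal stock prices: S_uu = 164, S_ud = 97.2, S_dd = 57.6
Terminal payoffs (S − K): max(77.03, 0) = 77.03, max(10.2, 0) = 10.2, max(-29.4, 0) = 0
Node u (S = 121.5): V_u = e^(−0.1)·[0.5549·77.0250 + 0.4451·10.2000] = 42.7791
Node d (S = 72): V_d = e^(−0.1)·[0.5549·10.2000 + 0.4451·0.0000] = 5.1210
Node 0 (S = 90): V_0 = e^(−0.1)·[0.5549·42.7791 + 0.4451·5.1210] = 23.5401

£23.54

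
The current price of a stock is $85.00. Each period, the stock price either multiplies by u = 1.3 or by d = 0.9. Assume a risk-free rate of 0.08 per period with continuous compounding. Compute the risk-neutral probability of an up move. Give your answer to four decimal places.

Risk-neutral probability p = (e^0.08 − 0.9)/(1.3 − 0.9) = 0.1833/0.4000 = 0.4582

p = 0.4582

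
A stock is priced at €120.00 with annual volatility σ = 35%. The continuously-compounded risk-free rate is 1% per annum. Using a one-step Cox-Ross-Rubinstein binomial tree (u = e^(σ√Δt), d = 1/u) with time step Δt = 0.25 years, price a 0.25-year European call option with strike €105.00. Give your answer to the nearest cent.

CRR parameters: u = e^(σ√Δt) = e^(0.35·√0.25) = 1.1912, d = 1/u = 0.8395
Per-period rate: rΔt = 0.01·0.25 = 0.0025, so R = e^0.0025 = 1.0025
Risk-neutral probability p = (e^0.0025 − 0.8395)/(1.1912 − 0.8395) = 0.1630/0.3518 = 0.4635
Terminal stock prices: S_u = 142.9, S_d = 100.7
Terminal payoffs (S − K): max(37.95, 0) = 37.95, max(-4.265, 0) = 0
Node 0 (S = 120): V_0 = e^(−0.0025)·[0.4635·37.9495 + 0.5365·0.0000] = 17.5448

€17.54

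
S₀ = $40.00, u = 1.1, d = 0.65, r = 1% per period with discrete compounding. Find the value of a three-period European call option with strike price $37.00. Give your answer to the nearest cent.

Risk-neutral probability p = (1 + 0.01 − 0.65)/(1.1 − 0.65) = 0.3600/0.4500 = 0.8000
Terminal stock prices: S_uuu = 53.24, S_uud = 31.46, S_udd = 18.59, S_ddd = 10.98
Terminal payoffs (S − K): max(16.24, 0) = 16.24, max(-5.54, 0) = 0, max(-18.41, 0) = 0, max(-26.02, 0) = 0
Node uu (S = 48.4): V_uu = 1/1.01·[0.8000·16.2400 + 0.2000·0.0000] = 12.8634
Node ud (S = 28.6): V_ud = 1/1.01·[0.8000·0.0000 + 0.2000·0.0000] = 0.0000
Node dd (S = 16.9): V_dd = 1/1.01·[0.8000·0.0000 + 0.2000·0.0000] = 0.0000
Node u (S = 44): V_u = 1/1.01·[0.8000·12.8634 + 0.2000·0.0000] = 10.1888
Node d (S = 26): V_d = 1/1.01·[0.8000·0.0000 + 0.2000·0.0000] = 0.0000
Node 0 (S = 40): V_0 = 1/1.01·[0.8000·10.1888 + 0.2000·0.0000] = 8.0703

$8.07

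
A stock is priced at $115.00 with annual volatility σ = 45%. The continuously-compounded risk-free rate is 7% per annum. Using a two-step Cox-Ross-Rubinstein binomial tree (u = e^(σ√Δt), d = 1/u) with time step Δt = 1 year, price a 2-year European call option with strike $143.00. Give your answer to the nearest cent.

$26.55

CRR parameters: u = e^(σ√Δt) = e^(0.45·√1) = 1.5683, d = 1/u = 0.6376
Per-period rate: rΔt = 0.07·1 = 0.07, so R = e^0.07 = 1.0725
Risk-neutral probability p = (e^0.07 − 0.6376)/(1.5683 − 0.6376) = 0.4349/0.9307 = 0.4673
Terminal stock prices: S_uu = 282.9, S_ud = 115, S_dd = 46.76
Terminal payoffs (S − K): max(139.9, 0) = 139.9, max(-28, 0) = 0, max(-96.24, 0) = 0
Node u (S = 180.4): V_u = e^(−0.07)·[0.4673·139.8544 + 0.5327·0.0000] = 60.9316
Node d (S = 73.33): V_d = e^(−0.07)·[0.4673·0.0000 + 0.5327·0.0000] = 0.0000
Node 0 (S = 115): V_0 = e^(−0.07)·[0.4673·60.9316 + 0.5327·0.0000] = 26.5466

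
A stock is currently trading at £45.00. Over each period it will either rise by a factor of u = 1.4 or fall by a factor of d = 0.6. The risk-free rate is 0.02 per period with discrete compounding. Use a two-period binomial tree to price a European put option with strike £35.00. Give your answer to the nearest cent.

£4.08

Risk-neutral probability p = (1 + 0.02 − 0.6)/(1.4 − 0.6) = 0.4200/0.8000 = 0.5250
Terminal stock prices: S_uu = 88.2, S_ud = 37.8, S_dd = 16.2
Terminal payoffs (K − S): max(-53.2, 0) = 0, max(-2.8, 0) = 0, max(18.8, 0) = 18.8
Node u (S = 63): V_u = 1/1.02·[0.5250·0.0000 + 0.4750·0.0000] = 0.0000
Node d (S = 27): V_d = 1/1.02·[0.5250·0.0000 + 0.4750·18.8000] = 8.7549
Node 0 (S = 45): V_0 = 1/1.02·[0.5250·0.0000 + 0.4750·8.7549] = 4.0770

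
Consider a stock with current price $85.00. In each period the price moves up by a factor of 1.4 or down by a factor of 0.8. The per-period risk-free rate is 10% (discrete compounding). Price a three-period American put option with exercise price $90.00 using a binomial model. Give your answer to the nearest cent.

$11.30

Risk-neutral probability p = (1 + 0.1 − 0.8)/(1.4 − 0.8) = 0.3000/0.6000 = 0.5000
Terminal stock prices: S_uuu = 233.2, S_uud = 133.3, S_udd = 76.16, S_ddd = 43.52
Terminal payoffs (K − S): max(-143.2, 0) = 0, max(-43.28, 0) = 0, max(13.84, 0) = 13.84, max(46.48, 0) = 46.48
Node uu (S = 166.6): continuation = 1/1.1·[0.5000·0.0000 + 0.5000·0.0000] = 0.0000; exercise value = 0.0000 ≤ continuation, so V_uu = 0.0000
Node ud (S = 95.2): continuation = 1/1.1·[0.5000·0.0000 + 0.5000·13.8400] = 6.2909; exercise value = 0.0000 ≤ continuation, so V_ud = 6.2909
Node dd (S = 54.4): continuation = 1/1.1·[0.5000·13.8400 + 0.5000·46.4800] = 27.4182; exercise value = 35.6000 > continuation, so V_dd = 35.6000 (exercise)
Node u (S = 119): continuation = 1/1.1·[0.5000·0.0000 + 0.5000·6.2909] = 2.8595; exercise value = 0.0000 ≤ continuation, so V_u = 2.8595
Node d (S = 68): continuation = 1/1.1·[0.5000·6.2909 + 0.5000·35.6000] = 19.0413; exercise value = 22.0000 > continuation, so V_d = 22.0000 (exercise)
Node 0 (S = 85): continuation = 1/1.1·[0.5000·2.8595 + 0.5000·22.0000] = 11.2998; exercise value = 5.0000 ≤ continuation, so V_0 = 11.2998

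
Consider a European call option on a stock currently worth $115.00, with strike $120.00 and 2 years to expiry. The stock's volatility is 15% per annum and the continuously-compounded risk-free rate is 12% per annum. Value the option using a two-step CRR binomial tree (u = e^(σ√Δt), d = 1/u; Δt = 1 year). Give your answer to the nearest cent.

CRR parameters: u = e^(σ√Δt) = e^(0.15·√1) = 1.1618, d = 1/u = 0.8607
Per-period rate: rΔt = 0.12·1 = 0.12, so R = e^0.12 = 1.1275
Risk-neutral probability p = (e^0.12 − 0.8607)/(1.1618 − 0.8607) = 0.2668/0.3011 = 0.8860
Terminal stock prices: S_uu = 155.2, S_ud = 115, S_dd = 85.19
Terminal payoffs (S − K): max(35.23, 0) = 35.23, max(-5, 0) = 0, max(-34.81, 0) = 0
Node u (S = 133.6): V_u = e^(−0.12)·[0.8860·35.2338 + 0.1140·0.0000] = 27.6862
Node d (S = 98.98): V_d = e^(−0.12)·[0.8860·0.0000 + 0.1140·0.0000] = 0.0000
Node 0 (S = 115): V_0 = e^(−0.12)·[0.8860·27.6862 + 0.1140·0.0000] = 21.7554

$21.76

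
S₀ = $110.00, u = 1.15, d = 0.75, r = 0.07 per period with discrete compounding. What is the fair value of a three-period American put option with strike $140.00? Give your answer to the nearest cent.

$30.00

Risk-neutral probability p = (1 + 0.07 − 0.75)/(1.15 − 0.75) = 0.3200/0.4000 = 0.8000
Terminal stock prices: S_uuu = 167.3, S_uud = 109.1, S_udd = 71.16, S_ddd = 46.41
Terminal payoffs (K − S): max(-27.3, 0) = 0, max(30.89, 0) = 30.89, max(68.84, 0) = 68.84, max(93.59, 0) = 93.59
Node uu (S = 145.5): continuation = 1/1.07·[0.8000·0.0000 + 0.2000·30.8938] = 5.7745; exercise value = 0.0000 ≤ continuation, so V_uu = 5.7745
Node ud (S = 94.87): continuation = 1/1.07·[0.8000·30.8938 + 0.2000·68.8438] = 35.9661; exercise value = 45.1250 > continuation, so V_ud = 45.1250 (exercise)
Node dd (S = 61.88): continuation = 1/1.07·[0.8000·68.8438 + 0.2000·93.5938] = 68.9661; exercise value = 78.1250 > continuation, so V_dd = 78.1250 (exercise)
Node u (S = 126.5): continuation = 1/1.07·[0.8000·5.7745 + 0.2000·45.1250] = 12.7520; exercise value = 13.5000 > continuation, so V_u = 13.5000 (exercise)
Node d (S = 82.5): continuation = 1/1.07·[0.8000·45.1250 + 0.2000·78.1250] = 48.3411; exercise value = 57.5000 > continuation, so V_d = 57.5000 (exercise)
Node 0 (S = 110): continuation = 1/1.07·[0.8000·13.5000 + 0.2000·57.5000] = 20.8411; exercise value = 30.0000 > continuation, so V_0 = 30.0000 (exercise)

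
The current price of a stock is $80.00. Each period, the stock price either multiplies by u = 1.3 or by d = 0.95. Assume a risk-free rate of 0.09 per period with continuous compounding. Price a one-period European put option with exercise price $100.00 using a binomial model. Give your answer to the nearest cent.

$12.90

Risk-neutral probability p = (e^0.09 − 0.95)/(1.3 − 0.95) = 0.1442/0.3500 = 0.4119
Terminal stock prices: S_u = 104, S_d = 76
Terminal payoffs (K − S): max(-4, 0) = 0, max(24, 0) = 24
Node 0 (S = 80): V_0 = e^(−0.09)·[0.4119·0.0000 + 0.5881·24.0000] = 12.8990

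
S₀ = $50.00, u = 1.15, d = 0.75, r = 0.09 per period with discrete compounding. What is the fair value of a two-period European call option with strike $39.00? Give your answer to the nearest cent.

$17.38

Risk-neutral probability p = (1 + 0.09 − 0.75)/(1.15 − 0.75) = 0.3400/0.4000 = 0.8500
Terminal stock prices: S_uu = 66.12, S_ud = 43.12, S_dd = 28.12
Terminal payoffs (S − K): max(27.12, 0) = 27.12, max(4.125, 0) = 4.125, max(-10.88, 0) = 0
Node u (S = 57.5): V_u = 1/1.09·[0.8500·27.1250 + 0.1500·4.1250] = 21.7202
Node d (S = 37.5): V_d = 1/1.09·[0.8500·4.1250 + 0.1500·0.0000] = 3.2167
Node 0 (S = 50): V_0 = 1/1.09·[0.8500·21.7202 + 0.1500·3.2167] = 17.3804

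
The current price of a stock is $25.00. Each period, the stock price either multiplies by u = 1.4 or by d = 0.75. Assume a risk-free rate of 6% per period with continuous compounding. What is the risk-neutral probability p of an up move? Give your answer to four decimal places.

p = 0.4797

Risk-neutral probability p = (e^0.06 − 0.75)/(1.4 − 0.75) = 0.3118/0.6500 = 0.4797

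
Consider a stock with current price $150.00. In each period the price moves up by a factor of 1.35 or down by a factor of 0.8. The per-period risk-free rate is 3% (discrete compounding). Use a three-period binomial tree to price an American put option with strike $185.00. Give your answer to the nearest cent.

Risk-neutral probability p = (1 + 0.03 − 0.8)/(1.35 − 0.8) = 0.2300/0.5500 = 0.4182
Terminal stock prices: S_uuu = 369.1, S_uud = 218.7, S_udd = 129.6, S_ddd = 76.8
Terminal payoffs (K − S): max(-184.1, 0) = 0, max(-33.7, 0) = 0, max(55.4, 0) = 55.4, max(108.2, 0) = 108.2
Node uu (S = 273.4): continuation = 1/1.03·[0.4182·0.0000 + 0.5818·0.0000] = 0.0000; exercise value = 0.0000 ≤ continuation, so V_uu = 0.0000
Node ud (S = 162): continuation = 1/1.03·[0.4182·0.0000 + 0.5818·55.4000] = 31.2939; exercise value = 23.0000 ≤ continuation, so V_ud = 31.2939
Node dd (S = 96): continuation = 1/1.03·[0.4182·55.4000 + 0.5818·108.2000] = 83.6117; exercise value = 89.0000 > continuation, so V_dd = 89.0000 (exercise)
Node u (S = 202.5): continuation = 1/1.03·[0.4182·0.0000 + 0.5818·31.2939] = 17.6771; exercise value = 0.0000 ≤ continuation, so V_u = 17.6771
Node d (S = 120): continuation = 1/1.03·[0.4182·31.2939 + 0.5818·89.0000] = 62.9790; exercise value = 65.0000 > continuation, so V_d = 65.0000 (exercise)
Node 0 (S = 150): continuation = 1/1.03·[0.4182·17.6771 + 0.5818·65.0000] = 43.8936; exercise value = 35.0000 ≤ continuation, so V_0 = 43.8936

$43.89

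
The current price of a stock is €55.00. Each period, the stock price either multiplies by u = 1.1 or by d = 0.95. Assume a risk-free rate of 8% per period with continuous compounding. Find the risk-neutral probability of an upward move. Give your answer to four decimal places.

Risk-neutral probability p = (e^0.08 − 0.95)/(1.1 − 0.95) = 0.1333/0.1500 = 0.8886

p = 0.8886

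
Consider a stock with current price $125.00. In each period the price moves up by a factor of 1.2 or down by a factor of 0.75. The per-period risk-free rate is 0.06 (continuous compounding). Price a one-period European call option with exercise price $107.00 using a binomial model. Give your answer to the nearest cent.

$28.06

Risk-neutral probability p = (e^0.06 − 0.75)/(1.2 − 0.75) = 0.3118/0.4500 = 0.6930
Terminal stock prices: S_u = 150, S_d = 93.75
Terminal payoffs (S − K): max(43, 0) = 43, max(-13.25, 0) = 0
Node 0 (S = 125): V_0 = e^(−0.06)·[0.6930·43.0000 + 0.3070·0.0000] = 28.0624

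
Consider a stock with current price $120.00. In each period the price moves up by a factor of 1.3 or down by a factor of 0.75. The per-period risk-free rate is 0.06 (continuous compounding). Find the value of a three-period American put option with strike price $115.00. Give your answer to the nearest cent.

$12.74

Risk-neutral probability p = (e^0.06 − 0.75)/(1.3 − 0.75) = 0.3118/0.5500 = 0.5670
Terminal stock prices: S_uuu = 263.6, S_uud = 152.1, S_udd = 87.75, S_ddd = 50.62
Terminal payoffs (K − S): max(-148.6, 0) = 0, max(-37.1, 0) = 0, max(27.25, 0) = 27.25, max(64.38, 0) = 64.38
Node uu (S = 202.8): continuation = e^(−0.06)·[0.5670·0.0000 + 0.4330·0.0000] = 0.0000; exercise value = 0.0000 ≤ continuation, so V_uu = 0.0000
Node ud (S = 117): continuation = e^(−0.06)·[0.5670·0.0000 + 0.4330·27.2500] = 11.1127; exercise value = 0.0000 ≤ continuation, so V_ud = 11.1127
Node dd (S = 67.5): continuation = e^(−0.06)·[0.5670·27.2500 + 0.4330·64.3750] = 40.8029; exercise value = 47.5000 > continuation, so V_dd = 47.5000 (exercise)
Node u (S = 156): continuation = e^(−0.06)·[0.5670·0.0000 + 0.4330·11.1127] = 4.5319; exercise value = 0.0000 ≤ continuation, so V_u = 4.5319
Node d (S = 90): continuation = e^(−0.06)·[0.5670·11.1127 + 0.4330·47.5000] = 25.3046; exercise value = 25.0000 ≤ continuation, so V_d = 25.3046
Node 0 (S = 120): continuation = e^(−0.06)·[0.5670·4.5319 + 0.4330·25.3046] = 12.7392; exercise value = 0.0000 ≤ continuation, so V_0 = 12.7392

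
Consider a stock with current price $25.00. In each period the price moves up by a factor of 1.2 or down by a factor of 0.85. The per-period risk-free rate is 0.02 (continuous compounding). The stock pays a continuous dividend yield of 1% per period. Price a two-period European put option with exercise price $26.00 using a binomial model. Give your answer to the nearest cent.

$2.48

Per-period risk-free factor R = e^0.02 = 1.0202; dividend-adjusted growth = e^(0.02−0.01) = 1.0101.
Risk-neutral probability p = (1.0101 − 0.85)/(1.2 − 0.85) = 0.1601/0.3500 = 0.4573
Terminal stock prices: S_uu = 36, S_ud = 25.5, S_dd = 18.06
Terminal payoffs (K − S): max(-10, 0) = 0, max(0.5, 0) = 0.5, max(7.938, 0) = 7.938
Node u (S = 30): V_u = e^(−0.02)·[0.4573·0.0000 + 0.5427·0.5000] = 0.2660
Node d (S = 21.25): V_d = e^(−0.02)·[0.4573·0.5000 + 0.5427·7.9375] = 4.4466
Node 0 (S = 25): V_0 = e^(−0.02)·[0.4573·0.2660 + 0.5427·4.4466] = 2.4847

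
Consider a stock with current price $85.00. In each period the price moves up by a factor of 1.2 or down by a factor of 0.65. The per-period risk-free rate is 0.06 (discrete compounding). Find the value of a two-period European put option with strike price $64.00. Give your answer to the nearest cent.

Risk-neutral probability p = (1 + 0.06 − 0.65)/(1.2 − 0.65) = 0.4100/0.5500 = 0.7455
Terminal stock prices: S_uu = 122.4, S_ud = 66.3, S_dd = 35.91
Terminal payoffs (K − S): max(-58.4, 0) = 0, max(-2.3, 0) = 0, max(28.09, 0) = 28.09
Node u (S = 102): V_u = 1/1.06·[0.7455·0.0000 + 0.2545·0.0000] = 0.0000
Node d (S = 55.25): V_d = 1/1.06·[0.7455·0.0000 + 0.2545·28.0875] = 6.7449
Node 0 (S = 85): V_0 = 1/1.06·[0.7455·0.0000 + 0.2545·6.7449] = 1.6197

$1.62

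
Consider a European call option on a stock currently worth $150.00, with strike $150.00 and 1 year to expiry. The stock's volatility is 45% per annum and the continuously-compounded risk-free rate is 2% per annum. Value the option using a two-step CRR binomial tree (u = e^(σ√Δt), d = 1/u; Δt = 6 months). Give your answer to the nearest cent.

$24.94

CRR parameters: u = e^(σ√Δt) = e^(0.45·√0.5) = 1.3746, d = 1/u = 0.7275
Per-period rate: rΔt = 0.02·0.5 = 0.01, so R = e^0.01 = 1.0101
Risk-neutral probability p = (e^0.01 − 0.7275)/(1.3746 − 0.7275) = 0.2826/0.6472 = 0.4366
Terminal stock prices: S_uu = 283.4, S_ud = 150, S_dd = 79.38
Terminal payoffs (S − K): max(133.4, 0) = 133.4, max(0, 0) = 0, max(-70.62, 0) = 0
Node u (S = 206.2): V_u = e^(−0.01)·[0.4366·133.4488 + 0.5634·0.0000] = 57.6898
Node d (S = 109.1): V_d = e^(−0.01)·[0.4366·0.0000 + 0.5634·0.0000] = 0.0000
Node 0 (S = 150): V_0 = e^(−0.01)·[0.4366·57.6898 + 0.5634·0.0000] = 24.9393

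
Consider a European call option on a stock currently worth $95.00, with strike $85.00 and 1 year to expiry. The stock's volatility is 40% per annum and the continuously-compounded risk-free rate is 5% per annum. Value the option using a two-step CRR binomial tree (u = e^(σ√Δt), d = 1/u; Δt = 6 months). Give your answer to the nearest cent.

$22.32

CRR parameters: u = e^(σ√Δt) = e^(0.4·√0.5) = 1.3269, d = 1/u = 0.7536
Per-period rate: rΔt = 0.05·0.5 = 0.025, so R = e^0.025 = 1.0253
Risk-neutral probability p = (e^0.025 − 0.7536)/(1.3269 − 0.7536) = 0.2717/0.5733 = 0.4739
Terminal stock prices: S_uu = 167.3, S_ud = 95, S_dd = 53.96
Terminal payoffs (S − K): max(82.26, 0) = 82.26, max(10, 0) = 10, max(-31.04, 0) = 0
Node u (S = 126.1): V_u = e^(−0.025)·[0.4739·82.2621 + 0.5261·10.0000] = 43.1538
Node d (S = 71.6): V_d = e^(−0.025)·[0.4739·10.0000 + 0.5261·0.0000] = 4.6222
Node 0 (S = 95): V_0 = e^(−0.025)·[0.4739·43.1538 + 0.5261·4.6222] = 22.3180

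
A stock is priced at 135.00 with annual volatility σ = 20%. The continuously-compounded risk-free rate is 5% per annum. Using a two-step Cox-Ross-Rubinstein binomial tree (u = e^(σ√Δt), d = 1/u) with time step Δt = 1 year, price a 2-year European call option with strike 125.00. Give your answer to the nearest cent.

27.47

CRR parameters: u = e^(σ√Δt) = e^(0.2·√1) = 1.2214, d = 1/u = 0.8187
Per-period rate: rΔt = 0.05·1 = 0.05, so R = e^0.05 = 1.0513
Risk-neutral probability p = (e^0.05 − 0.8187)/(1.2214 − 0.8187) = 0.2325/0.4027 = 0.5775
Terminal stock prices: S_uu = 201.4, S_ud = 135, S_dd = 90.49
Terminal payoffs (S − K): max(76.4, 0) = 76.4, max(10, 0) = 10, max(-34.51, 0) = 0
Node u (S = 164.9): V_u = e^(−0.05)·[0.5775·76.3963 + 0.4225·10.0000] = 45.9857
Node d (S = 110.5): V_d = e^(−0.05)·[0.5775·10.0000 + 0.4225·0.0000] = 5.4933
Node 0 (S = 135): V_0 = e^(−0.05)·[0.5775·45.9857 + 0.4225·5.4933] = 27.4690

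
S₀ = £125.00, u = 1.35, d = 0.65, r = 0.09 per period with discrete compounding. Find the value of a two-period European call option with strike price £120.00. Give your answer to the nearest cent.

£35.85

Risk-neutral probability p = (1 + 0.09 − 0.65)/(1.35 − 0.65) = 0.4400/0.7000 = 0.6286
Terminal stock prices: S_uu = 227.8, S_ud = 109.7, S_dd = 52.81
Terminal payoffs (S − K): max(107.8, 0) = 107.8, max(-10.31, 0) = 0, max(-67.19, 0) = 0
Node u (S = 168.8): V_u = 1/1.09·[0.6286·107.8125 + 0.3714·0.0000] = 62.1723
Node d (S = 81.25): V_d = 1/1.09·[0.6286·0.0000 + 0.3714·0.0000] = 0.0000
Node 0 (S = 125): V_0 = 1/1.09·[0.6286·62.1723 + 0.3714·0.0000] = 35.8530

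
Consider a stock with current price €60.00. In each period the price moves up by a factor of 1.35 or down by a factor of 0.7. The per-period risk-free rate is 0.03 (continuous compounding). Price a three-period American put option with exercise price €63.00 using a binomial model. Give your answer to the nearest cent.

€12.88

Risk-neutral probability p = (e^0.03 − 0.7)/(1.35 − 0.7) = 0.3305/0.6500 = 0.5084
Terminal stock prices: S_uuu = 147.6, S_uud = 76.55, S_udd = 39.69, S_ddd = 20.58
Terminal payoffs (K − S): max(-84.62, 0) = 0, max(-13.55, 0) = 0, max(23.31, 0) = 23.31, max(42.42, 0) = 42.42
Node uu (S = 109.4): continuation = e^(−0.03)·[0.5084·0.0000 + 0.4916·0.0000] = 0.0000; exercise value = 0.0000 ≤ continuation, so V_uu = 0.0000
Node ud (S = 56.7): continuation = e^(−0.03)·[0.5084·0.0000 + 0.4916·23.3100] = 11.1207; exercise value = 6.3000 ≤ continuation, so V_ud = 11.1207
Node dd (S = 29.4): continuation = e^(−0.03)·[0.5084·23.3100 + 0.4916·42.4200] = 31.7381; exercise value = 33.6000 > continuation, so V_dd = 33.6000 (exercise)
Node u (S = 81): continuation = e^(−0.03)·[0.5084·0.0000 + 0.4916·11.1207] = 5.3055; exercise value = 0.0000 ≤ continuation, so V_u = 5.3055
Node d (S = 42): continuation = e^(−0.03)·[0.5084·11.1207 + 0.4916·33.6000] = 21.5164; exercise value = 21.0000 ≤ continuation, so V_d = 21.5164
Node 0 (S = 60): continuation = e^(−0.03)·[0.5084·5.3055 + 0.4916·21.5164] = 12.8826; exercise value = 3.0000 ≤ continuation, so V_0 = 12.8826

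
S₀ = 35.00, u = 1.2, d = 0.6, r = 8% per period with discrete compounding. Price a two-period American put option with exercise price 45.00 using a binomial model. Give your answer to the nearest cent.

Risk-neutral probability p = (1 + 0.08 − 0.6)/(1.2 − 0.6) = 0.4800/0.6000 = 0.8000
Terminal stock prices: S_uu = 50.4, S_ud = 25.2, S_dd = 12.6
Terminal payoffs (K − S): max(-5.4, 0) = 0, max(19.8, 0) = 19.8, max(32.4, 0) = 32.4
Node u (S = 42): continuation = 1/1.08·[0.8000·0.0000 + 0.2000·19.8000] = 3.6667; exercise value = 3.0000 ≤ continuation, so V_u = 3.6667
Node d (S = 21): continuation = 1/1.08·[0.8000·19.8000 + 0.2000·32.4000] = 20.6667; exercise value = 24.0000 > continuation, so V_d = 24.0000 (exercise)
Node 0 (S = 35): continuation = 1/1.08·[0.8000·3.6667 + 0.2000·24.0000] = 7.1605; exercise value = 10.0000 > continuation, so V_0 = 10.0000 (exercise)

10.00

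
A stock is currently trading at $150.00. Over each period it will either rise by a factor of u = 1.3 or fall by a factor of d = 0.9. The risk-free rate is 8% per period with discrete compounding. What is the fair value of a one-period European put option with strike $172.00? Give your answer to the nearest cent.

Risk-neutral probability p = (1 + 0.08 − 0.9)/(1.3 − 0.9) = 0.1800/0.4000 = 0.4500
Terminal stock prices: S_u = 195, S_d = 135
Terminal payoffs (K − S): max(-23, 0) = 0, max(37, 0) = 37
Node 0 (S = 150): V_0 = 1/1.08·[0.4500·0.0000 + 0.5500·37.0000] = 18.8426

$18.84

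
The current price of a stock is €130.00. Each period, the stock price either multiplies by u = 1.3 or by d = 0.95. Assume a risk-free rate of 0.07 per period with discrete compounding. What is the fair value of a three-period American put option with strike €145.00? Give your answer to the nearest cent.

€15.00

Risk-neutral probability p = (1 + 0.07 − 0.95)/(1.3 − 0.95) = 0.1200/0.3500 = 0.3429
Terminal stock prices: S_uuu = 285.6, S_uud = 208.7, S_udd = 152.5, S_ddd = 111.5
Terminal payoffs (K − S): max(-140.6, 0) = 0, max(-63.72, 0) = 0, max(-7.523, 0) = 0, max(33.54, 0) = 33.54
Node uu (S = 219.7): continuation = 1/1.07·[0.3429·0.0000 + 0.6571·0.0000] = 0.0000; exercise value = 0.0000 ≤ continuation, so V_uu = 0.0000
Node ud (S = 160.5): continuation = 1/1.07·[0.3429·0.0000 + 0.6571·0.0000] = 0.0000; exercise value = 0.0000 ≤ continuation, so V_ud = 0.0000
Node dd (S = 117.3): continuation = 1/1.07·[0.3429·0.0000 + 0.6571·33.5413] = 20.5994; exercise value = 27.6750 > continuation, so V_dd = 27.6750 (exercise)
Node u (S = 169): continuation = 1/1.07·[0.3429·0.0000 + 0.6571·0.0000] = 0.0000; exercise value = 0.0000 ≤ continuation, so V_u = 0.0000
Node d (S = 123.5): continuation = 1/1.07·[0.3429·0.0000 + 0.6571·27.6750] = 16.9967; exercise value = 21.5000 > continuation, so V_d = 21.5000 (exercise)
Node 0 (S = 130): continuation = 1/1.07·[0.3429·0.0000 + 0.6571·21.5000] = 13.2043; exercise value = 15.0000 > continuation, so V_0 = 15.0000 (exercise)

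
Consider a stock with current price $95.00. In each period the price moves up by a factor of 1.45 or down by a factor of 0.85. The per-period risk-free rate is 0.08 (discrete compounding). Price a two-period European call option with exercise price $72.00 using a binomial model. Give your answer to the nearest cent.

$34.37

Risk-neutral probability p = (1 + 0.08 − 0.85)/(1.45 − 0.85) = 0.2300/0.6000 = 0.3833
Terminal stock prices: S_uu = 199.7, S_ud = 117.1, S_dd = 68.64
Terminal payoffs (S − K): max(127.7, 0) = 127.7, max(45.09, 0) = 45.09, max(-3.363, 0) = 0
Node u (S = 137.8): V_u = 1/1.08·[0.3833·127.7375 + 0.6167·45.0875] = 71.0833
Node d (S = 80.75): V_d = 1/1.08·[0.3833·45.0875 + 0.6167·0.0000] = 16.0033
Node 0 (S = 95): V_0 = 1/1.08·[0.3833·71.0833 + 0.6167·16.0033] = 34.3679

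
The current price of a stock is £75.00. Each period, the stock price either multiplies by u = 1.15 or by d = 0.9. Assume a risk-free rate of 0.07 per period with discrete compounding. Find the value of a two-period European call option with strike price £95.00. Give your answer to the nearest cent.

£1.69

Risk-neutral probability p = (1 + 0.07 − 0.9)/(1.15 − 0.9) = 0.1700/0.2500 = 0.6800
Terminal stock prices: S_uu = 99.19, S_ud = 77.62, S_dd = 60.75
Terminal payoffs (S − K): max(4.187, 0) = 4.187, max(-17.38, 0) = 0, max(-34.25, 0) = 0
Node u (S = 86.25): V_u = 1/1.07·[0.6800·4.1875 + 0.3200·0.0000] = 2.6612
Node d (S = 67.5): V_d = 1/1.07·[0.6800·0.0000 + 0.3200·0.0000] = 0.0000
Node 0 (S = 75): V_0 = 1/1.07·[0.6800·2.6612 + 0.3200·0.0000] = 1.6912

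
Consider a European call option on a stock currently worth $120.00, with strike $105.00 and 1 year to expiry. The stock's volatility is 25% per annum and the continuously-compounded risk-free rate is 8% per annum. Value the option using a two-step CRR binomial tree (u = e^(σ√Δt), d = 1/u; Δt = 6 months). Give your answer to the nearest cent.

$26.60

CRR parameters: u = e^(σ√Δt) = e^(0.25·√0.5) = 1.1934, d = 1/u = 0.8380
Per-period rate: rΔt = 0.08·0.5 = 0.04, so R = e^0.04 = 1.0408
Risk-neutral probability p = (e^0.04 − 0.8380)/(1.1934 − 0.8380) = 0.2028/0.3554 = 0.5708
Terminal stock prices: S_uu = 170.9, S_ud = 120, S_dd = 84.26
Terminal payoffs (S − K): max(65.89, 0) = 65.89, max(15, 0) = 15, max(-20.74, 0) = 0
Node u (S = 143.2): V_u = e^(−0.04)·[0.5708·65.8943 + 0.4292·15.0000] = 42.3209
Node d (S = 100.6): V_d = e^(−0.04)·[0.5708·15.0000 + 0.4292·0.0000] = 8.2256
Node 0 (S = 120): V_0 = e^(−0.04)·[0.5708·42.3209 + 0.4292·8.2256] = 26.6000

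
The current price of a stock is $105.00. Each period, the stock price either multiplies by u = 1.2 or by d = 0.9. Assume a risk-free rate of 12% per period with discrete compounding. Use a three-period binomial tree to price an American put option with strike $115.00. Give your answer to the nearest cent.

Risk-neutral probability p = (1 + 0.12 − 0.9)/(1.2 − 0.9) = 0.2200/0.3000 = 0.7333
Terminal stock prices: S_uuu = 181.4, S_uud = 136.1, S_udd = 102.1, S_ddd = 76.55
Terminal payoffs (K − S): max(-66.44, 0) = 0, max(-21.08, 0) = 0, max(12.94, 0) = 12.94, max(38.45, 0) = 38.45
Node uu (S = 151.2): continuation = 1/1.12·[0.7333·0.0000 + 0.2667·0.0000] = 0.0000; exercise value = 0.0000 ≤ continuation, so V_uu = 0.0000
Node ud (S = 113.4): continuation = 1/1.12·[0.7333·0.0000 + 0.2667·12.9400] = 3.0810; exercise value = 1.6000 ≤ continuation, so V_ud = 3.0810
Node dd (S = 85.05): continuation = 1/1.12·[0.7333·12.9400 + 0.2667·38.4550] = 17.6286; exercise value = 29.9500 > continuation, so V_dd = 29.9500 (exercise)
Node u (S = 126): continuation = 1/1.12·[0.7333·0.0000 + 0.2667·3.0810] = 0.7336; exercise value = 0.0000 ≤ continuation, so V_u = 0.7336
Node d (S = 94.5): continuation = 1/1.12·[0.7333·3.0810 + 0.2667·29.9500] = 9.1482; exercise value = 20.5000 > continuation, so V_d = 20.5000 (exercise)
Node 0 (S = 105): continuation = 1/1.12·[0.7333·0.7336 + 0.2667·20.5000] = 5.3613; exercise value = 10.0000 > continuation, so V_0 = 10.0000 (exercise)

$10.00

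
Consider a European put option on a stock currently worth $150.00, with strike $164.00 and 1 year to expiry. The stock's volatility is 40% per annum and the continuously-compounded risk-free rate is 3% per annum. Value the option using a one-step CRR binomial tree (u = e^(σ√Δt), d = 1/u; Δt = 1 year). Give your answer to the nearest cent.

$34.58

CRR parameters: u = e^(σ√Δt) = e^(0.4·√1) = 1.4918, d = 1/u = 0.6703
Per-period rate: rΔt = 0.03·1 = 0.03, so R = e^0.03 = 1.0305
Risk-neutral probability p = (e^0.03 − 0.6703)/(1.4918 − 0.6703) = 0.3601/0.8215 = 0.4384
Terminal stock prices: S_u = 223.8, S_d = 100.5
Terminal payoffs (K − S): max(-59.77, 0) = 0, max(63.45, 0) = 63.45
Node 0 (S = 150): V_0 = e^(−0.03)·[0.4384·0.0000 + 0.5616·63.4520] = 34.5825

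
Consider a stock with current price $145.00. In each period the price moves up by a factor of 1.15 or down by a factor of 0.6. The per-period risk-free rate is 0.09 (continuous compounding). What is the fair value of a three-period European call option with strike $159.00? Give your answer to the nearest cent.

Risk-neutral probability p = (e^0.09 − 0.6)/(1.15 − 0.6) = 0.4942/0.5500 = 0.8985
Terminal stock prices: S_uuu = 220.5, S_uud = 115.1, S_udd = 60.03, S_ddd = 31.32
Terminal payoffs (S − K): max(61.53, 0) = 61.53, max(-43.94, 0) = 0, max(-98.97, 0) = 0, max(-127.7, 0) = 0
Node uu (S = 191.8): V_uu = e^(−0.09)·[0.8985·61.5269 + 0.1015·0.0000] = 50.5238
Node ud (S = 100): V_ud = e^(−0.09)·[0.8985·0.0000 + 0.1015·0.0000] = 0.0000
Node dd (S = 52.2): V_dd = e^(−0.09)·[0.8985·0.0000 + 0.1015·0.0000] = 0.0000
Node u (S = 166.8): V_u = e^(−0.09)·[0.8985·50.5238 + 0.1015·0.0000] = 41.4884
Node d (S = 87): V_d = e^(−0.09)·[0.8985·0.0000 + 0.1015·0.0000] = 0.0000
Node 0 (S = 145): V_0 = e^(−0.09)·[0.8985·41.4884 + 0.1015·0.0000] = 34.0689

$34.07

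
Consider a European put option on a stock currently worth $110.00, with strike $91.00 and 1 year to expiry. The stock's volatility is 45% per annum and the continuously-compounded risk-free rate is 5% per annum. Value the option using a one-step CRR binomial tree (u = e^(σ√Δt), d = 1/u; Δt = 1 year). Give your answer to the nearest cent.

$11.02

CRR parameters: u = e^(σ√Δt) = e^(0.45·√1) = 1.5683, d = 1/u = 0.6376
Per-period rate: rΔt = 0.05·1 = 0.05, so R = e^0.05 = 1.0513
Risk-neutral probability p = (e^0.05 − 0.6376)/(1.5683 − 0.6376) = 0.4136/0.9307 = 0.4445
Terminal stock prices: S_u = 172.5, S_d = 70.14
Terminal payoffs (K − S): max(-81.51, 0) = 0, max(20.86, 0) = 20.86
Node 0 (S = 110): V_0 = e^(−0.05)·[0.4445·0.0000 + 0.5555·20.8609] = 11.0241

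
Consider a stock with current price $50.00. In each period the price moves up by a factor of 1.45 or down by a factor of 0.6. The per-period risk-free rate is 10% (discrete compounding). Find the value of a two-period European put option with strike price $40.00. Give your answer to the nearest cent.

Risk-neutral probability p = (1 + 0.1 − 0.6)/(1.45 − 0.6) = 0.5000/0.8500 = 0.5882
Terminal stock prices: S_uu = 105.1, S_ud = 43.5, S_dd = 18
Terminal payoffs (K − S): max(-65.12, 0) = 0, max(-3.5, 0) = 0, max(22, 0) = 22
Node u (S = 72.5): V_u = 1/1.1·[0.5882·0.0000 + 0.4118·0.0000] = 0.0000
Node d (S = 30): V_d = 1/1.1·[0.5882·0.0000 + 0.4118·22.0000] = 8.2353
Node 0 (S = 50): V_0 = 1/1.1·[0.5882·0.0000 + 0.4118·8.2353] = 3.0827

$3.08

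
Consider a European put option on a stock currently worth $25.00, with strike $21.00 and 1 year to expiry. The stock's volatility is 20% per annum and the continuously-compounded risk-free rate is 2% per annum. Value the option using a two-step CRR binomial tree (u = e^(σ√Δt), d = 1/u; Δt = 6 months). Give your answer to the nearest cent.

CRR parameters: u = e^(σ√Δt) = e^(0.2·√0.5) = 1.1519, d = 1/u = 0.8681
Per-period rate: rΔt = 0.02·0.5 = 0.01, so R = e^0.01 = 1.0101
Risk-neutral probability p = (e^0.01 − 0.8681)/(1.1519 − 0.8681) = 0.1419/0.2838 = 0.5001
Terminal stock prices: S_uu = 33.17, S_ud = 25, S_dd = 18.84
Terminal payoffs (K − S): max(-12.17, 0) = 0, max(-4, 0) = 0, max(2.159, 0) = 2.159
Node u (S = 28.8): V_u = e^(−0.01)·[0.5001·0.0000 + 0.4999·0.0000] = 0.0000
Node d (S = 21.7): V_d = e^(−0.01)·[0.5001·0.0000 + 0.4999·2.1590] = 1.0685
Node 0 (S = 25): V_0 = e^(−0.01)·[0.5001·0.0000 + 0.4999·1.0685] = 0.5288

$0.53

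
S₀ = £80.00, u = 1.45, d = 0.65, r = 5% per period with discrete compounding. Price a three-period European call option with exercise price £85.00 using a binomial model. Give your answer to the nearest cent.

£25.04

Risk-neutral probability p = (1 + 0.05 − 0.65)/(1.45 − 0.65) = 0.4000/0.8000 = 0.5000
Terminal stock prices: S_uuu = 243.9, S_uud = 109.3, S_udd = 49.01, S_ddd = 21.97
Terminal payoffs (S − K): max(158.9, 0) = 158.9, max(24.33, 0) = 24.33, max(-35.99, 0) = 0, max(-63.03, 0) = 0
Node uu (S = 168.2): V_uu = 1/1.05·[0.5000·158.8900 + 0.5000·24.3300] = 87.2476
Node ud (S = 75.4): V_ud = 1/1.05·[0.5000·24.3300 + 0.5000·0.0000] = 11.5857
Node dd (S = 33.8): V_dd = 1/1.05·[0.5000·0.0000 + 0.5000·0.0000] = 0.0000
Node u (S = 116): V_u = 1/1.05·[0.5000·87.2476 + 0.5000·11.5857] = 47.0635
Node d (S = 52): V_d = 1/1.05·[0.5000·11.5857 + 0.5000·0.0000] = 5.5170
Node 0 (S = 80): V_0 = 1/1.05·[0.5000·47.0635 + 0.5000·5.5170] = 25.0383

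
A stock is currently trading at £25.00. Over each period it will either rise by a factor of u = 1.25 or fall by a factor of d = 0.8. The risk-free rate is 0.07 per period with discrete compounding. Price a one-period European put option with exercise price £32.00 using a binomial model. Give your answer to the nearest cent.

£4.91

Risk-neutral probability p = (1 + 0.07 − 0.8)/(1.25 − 0.8) = 0.2700/0.4500 = 0.6000
Terminal stock prices: S_u = 31.25, S_d = 20
Terminal payoffs (K − S): max(0.75, 0) = 0.75, max(12, 0) = 12
Node 0 (S = 25): V_0 = 1/1.07·[0.6000·0.7500 + 0.4000·12.0000] = 4.9065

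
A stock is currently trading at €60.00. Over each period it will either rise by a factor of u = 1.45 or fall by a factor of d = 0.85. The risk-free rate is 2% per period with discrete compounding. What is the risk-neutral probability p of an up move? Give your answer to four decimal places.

Risk-neutral probability p = (1 + 0.02 − 0.85)/(1.45 − 0.85) = 0.1700/0.6000 = 0.2833

p = 0.2833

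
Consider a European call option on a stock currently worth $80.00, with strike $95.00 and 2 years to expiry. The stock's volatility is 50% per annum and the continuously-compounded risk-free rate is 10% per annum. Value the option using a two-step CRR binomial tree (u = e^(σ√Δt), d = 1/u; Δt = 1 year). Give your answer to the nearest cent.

CRR parameters: u = e^(σ√Δt) = e^(0.5·√1) = 1.6487, d = 1/u = 0.6065
Per-period rate: rΔt = 0.1·1 = 0.1, so R = e^0.1 = 1.1052
Risk-neutral probability p = (e^0.1 − 0.6065)/(1.6487 − 0.6065) = 0.4986/1.0422 = 0.4785
Terminal stock prices: S_uu = 217.5, S_ud = 80, S_dd = 29.43
Terminal payoffs (S − K): max(122.5, 0) = 122.5, max(-15, 0) = 0, max(-65.57, 0) = 0
Node u (S = 131.9): V_u = e^(−0.1)·[0.4785·122.4625 + 0.5215·0.0000] = 53.0169
Node d (S = 48.52): V_d = e^(−0.1)·[0.4785·0.0000 + 0.5215·0.0000] = 0.0000
Node 0 (S = 80): V_0 = e^(−0.1)·[0.4785·53.0169 + 0.5215·0.0000] = 22.9522

$22.95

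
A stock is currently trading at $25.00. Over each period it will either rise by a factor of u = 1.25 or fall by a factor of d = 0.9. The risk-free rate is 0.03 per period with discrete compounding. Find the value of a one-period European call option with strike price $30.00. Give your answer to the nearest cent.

Risk-neutral probability p = (1 + 0.03 − 0.9)/(1.25 − 0.9) = 0.1300/0.3500 = 0.3714
Terminal stock prices: S_u = 31.25, S_d = 22.5
Terminal payoffs (S − K): max(1.25, 0) = 1.25, max(-7.5, 0) = 0
Node 0 (S = 25): V_0 = 1/1.03·[0.3714·1.2500 + 0.6286·0.0000] = 0.4508

$0.45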